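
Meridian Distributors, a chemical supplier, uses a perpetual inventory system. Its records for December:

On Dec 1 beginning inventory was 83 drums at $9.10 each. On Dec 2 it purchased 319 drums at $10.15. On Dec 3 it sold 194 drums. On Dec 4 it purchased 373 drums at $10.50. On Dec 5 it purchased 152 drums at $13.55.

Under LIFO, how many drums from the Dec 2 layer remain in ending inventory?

125

Dec 3, 194 sold [LIFO — newest first]: 194 @ $10.15 = $1,969.10
Ending inventory: 83 @ $9.10 + 125 @ $10.15 + 373 @ $10.50 + 152 @ $13.55 = $8,000.15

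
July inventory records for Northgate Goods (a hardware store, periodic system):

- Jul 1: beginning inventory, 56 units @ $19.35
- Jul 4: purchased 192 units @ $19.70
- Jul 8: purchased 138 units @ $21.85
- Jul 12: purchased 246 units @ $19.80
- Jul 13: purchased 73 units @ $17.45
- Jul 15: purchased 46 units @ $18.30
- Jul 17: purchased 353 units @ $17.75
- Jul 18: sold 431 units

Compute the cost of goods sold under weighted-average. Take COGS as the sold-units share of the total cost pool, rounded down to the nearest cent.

COGS = $8,250.48

Jul 18, sell 431: 431/1104 × $21,133.50 → $8,250.48
Ending inventory (cost pool remaining) = $12,883.02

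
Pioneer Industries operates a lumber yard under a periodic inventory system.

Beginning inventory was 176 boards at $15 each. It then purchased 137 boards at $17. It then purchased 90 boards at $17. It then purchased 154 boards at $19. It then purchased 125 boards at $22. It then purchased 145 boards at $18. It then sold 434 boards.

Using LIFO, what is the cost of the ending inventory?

Sale 1 (434) [LIFO — newest first]: 145 @ $18 + 125 @ $22 + 154 @ $19 + 10 @ $17 = $8,456
Ending inventory: 176 @ $15 + 137 @ $17 + 80 @ $17 = $6,329

Ending inventory = $6,329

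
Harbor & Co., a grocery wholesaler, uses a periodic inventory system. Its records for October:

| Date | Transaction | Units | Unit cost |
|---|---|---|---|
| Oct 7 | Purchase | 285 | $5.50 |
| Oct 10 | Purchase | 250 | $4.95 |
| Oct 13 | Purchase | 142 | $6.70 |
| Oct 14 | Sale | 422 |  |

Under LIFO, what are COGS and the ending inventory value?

COGS = $2,353.90; ending inventory = $1,402.50

Oct 14, 422 sold [LIFO — newest first]: 142 @ $6.70 + 250 @ $4.95 + 30 @ $5.50 = $2,353.90
Ending inventory: 255 @ $5.50 = $1,402.50
Check: goods available $3,756.40 = COGS $2,353.90 + ending $1,402.50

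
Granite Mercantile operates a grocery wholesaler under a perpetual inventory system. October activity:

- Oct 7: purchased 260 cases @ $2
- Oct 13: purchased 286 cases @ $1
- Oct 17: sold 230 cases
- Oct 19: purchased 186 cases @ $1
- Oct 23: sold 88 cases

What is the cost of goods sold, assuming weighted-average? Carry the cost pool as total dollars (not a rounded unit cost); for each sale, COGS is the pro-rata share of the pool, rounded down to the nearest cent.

COGS = $453.89

After Oct 7: 260 on hand, pool $520.00 (≈ $2.0000 each)
After Oct 13: 546 on hand, pool $806.00 (≈ $1.4762 each)
Oct 17, sell 230: 230/546 × $806.00 → $339.52
After Oct 19: 502 on hand, pool $652.48 (≈ $1.2998 each)
Oct 23, sell 88: 88/502 × $652.48 → $114.37
Total COGS = $339.52 + $114.37 = $453.89
Ending inventory (cost pool remaining) = $538.11
Check: goods available $992.00 = COGS $453.89 + ending $538.11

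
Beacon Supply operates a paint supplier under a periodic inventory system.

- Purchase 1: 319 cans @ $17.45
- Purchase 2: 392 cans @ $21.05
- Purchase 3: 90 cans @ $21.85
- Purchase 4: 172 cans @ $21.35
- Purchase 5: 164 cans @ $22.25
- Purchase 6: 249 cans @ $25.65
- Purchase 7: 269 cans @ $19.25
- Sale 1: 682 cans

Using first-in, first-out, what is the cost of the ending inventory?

Sale 1 (682) [FIFO — oldest first]: 319 @ $17.45 + 363 @ $21.05 = $13,207.70
Ending inventory: 29 @ $21.05 + 90 @ $21.85 + 172 @ $21.35 + 164 @ $22.25 + 249 @ $25.65 + 269 @ $19.25 = $21,463.25

Ending inventory = $21,463.25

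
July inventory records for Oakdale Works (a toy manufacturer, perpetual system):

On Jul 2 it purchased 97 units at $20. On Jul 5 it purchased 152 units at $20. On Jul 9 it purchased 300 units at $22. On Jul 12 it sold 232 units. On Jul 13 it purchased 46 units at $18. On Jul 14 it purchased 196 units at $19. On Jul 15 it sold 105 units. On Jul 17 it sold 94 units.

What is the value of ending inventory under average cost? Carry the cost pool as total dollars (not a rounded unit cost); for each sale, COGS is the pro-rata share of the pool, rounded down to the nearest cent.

Ending inventory = $7,237.65

After Jul 2: 97 on hand, pool $1,940.00 (≈ $20.0000 each)
After Jul 5: 249 on hand, pool $4,980.00 (≈ $20.0000 each)
After Jul 9: 549 on hand, pool $11,580.00 (≈ $21.0929 each)
Jul 12, sell 232: 232/549 × $11,580.00 → $4,893.55
After Jul 13: 363 on hand, pool $7,514.45 (≈ $20.7010 each)
After Jul 14: 559 on hand, pool $11,238.45 (≈ $20.1046 each)
Jul 15, sell 105: 105/559 × $11,238.45 → $2,110.97
Jul 17, sell 94: 94/454 × $9,127.48 → $1,889.83
Total COGS = $4,893.55 + $2,110.97 + $1,889.83 = $8,894.35
Ending inventory (cost pool remaining) = $7,237.65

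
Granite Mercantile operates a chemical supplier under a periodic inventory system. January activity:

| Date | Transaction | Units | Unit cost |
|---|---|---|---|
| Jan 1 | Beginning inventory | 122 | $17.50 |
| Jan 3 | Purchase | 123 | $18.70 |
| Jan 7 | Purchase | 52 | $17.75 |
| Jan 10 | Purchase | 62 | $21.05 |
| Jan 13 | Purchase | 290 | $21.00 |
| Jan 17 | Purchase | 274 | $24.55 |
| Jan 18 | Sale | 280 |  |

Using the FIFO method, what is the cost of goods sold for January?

Jan 18, 280 sold [FIFO — oldest first]: 122 @ $17.50 + 123 @ $18.70 + 35 @ $17.75 = $5,056.35
Ending inventory: 17 @ $17.75 + 62 @ $21.05 + 290 @ $21.00 + 274 @ $24.55 = $14,423.55

COGS = $5,056.35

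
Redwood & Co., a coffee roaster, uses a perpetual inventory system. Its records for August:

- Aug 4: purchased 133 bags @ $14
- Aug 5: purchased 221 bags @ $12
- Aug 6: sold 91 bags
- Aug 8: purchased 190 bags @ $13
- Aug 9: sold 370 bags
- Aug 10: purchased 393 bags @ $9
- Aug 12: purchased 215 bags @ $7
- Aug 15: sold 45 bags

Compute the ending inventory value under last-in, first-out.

Ending inventory = $5,889

Aug 6, 91 sold [LIFO — newest first]: 91 @ $12 = $1,092
Aug 9, 370 sold [LIFO — newest first]: 190 @ $13 + 130 @ $12 + 50 @ $14 = $4,730
Aug 15, 45 sold [LIFO — newest first]: 45 @ $7 = $315
Total COGS = $1,092 + $4,730 + $315 = $6,137
Ending inventory: 83 @ $14 + 393 @ $9 + 170 @ $7 = $5,889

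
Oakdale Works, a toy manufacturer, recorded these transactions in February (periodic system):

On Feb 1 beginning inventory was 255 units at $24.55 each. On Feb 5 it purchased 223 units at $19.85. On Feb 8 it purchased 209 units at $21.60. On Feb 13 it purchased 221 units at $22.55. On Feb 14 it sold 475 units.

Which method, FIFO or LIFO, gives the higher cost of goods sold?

FIFO COGS: 255 @ $24.55 + 220 @ $19.85 = $10,627.25
LIFO COGS: 221 @ $22.55 + 209 @ $21.60 + 45 @ $19.85 = $10,391.20

FIFO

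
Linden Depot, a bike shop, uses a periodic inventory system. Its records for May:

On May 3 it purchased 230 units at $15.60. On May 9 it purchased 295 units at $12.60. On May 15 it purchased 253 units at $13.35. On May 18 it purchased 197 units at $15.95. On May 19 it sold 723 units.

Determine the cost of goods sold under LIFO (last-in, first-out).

COGS = $9,959.50

May 19, 723 sold [LIFO — newest first]: 197 @ $15.95 + 253 @ $13.35 + 273 @ $12.60 = $9,959.50
Ending inventory: 230 @ $15.60 + 22 @ $12.60 = $3,865.20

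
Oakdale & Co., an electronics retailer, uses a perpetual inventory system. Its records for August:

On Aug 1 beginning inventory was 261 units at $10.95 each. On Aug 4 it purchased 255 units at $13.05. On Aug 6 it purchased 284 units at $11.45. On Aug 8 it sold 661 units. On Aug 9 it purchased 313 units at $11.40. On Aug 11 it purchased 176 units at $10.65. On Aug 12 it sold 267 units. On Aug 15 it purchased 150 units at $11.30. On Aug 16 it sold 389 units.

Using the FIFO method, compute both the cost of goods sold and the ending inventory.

Aug 8, 661 sold [FIFO — oldest first]: 261 @ $10.95 + 255 @ $13.05 + 145 @ $11.45 = $7,845.95
Aug 12, 267 sold [FIFO — oldest first]: 139 @ $11.45 + 128 @ $11.40 = $3,050.75
Aug 16, 389 sold [FIFO — oldest first]: 185 @ $11.40 + 176 @ $10.65 + 28 @ $11.30 = $4,299.80
Total COGS = $7,845.95 + $3,050.75 + $4,299.80 = $15,196.50
Ending inventory: 122 @ $11.30 = $1,378.60

COGS = $15,196.50; ending inventory = $1,378.60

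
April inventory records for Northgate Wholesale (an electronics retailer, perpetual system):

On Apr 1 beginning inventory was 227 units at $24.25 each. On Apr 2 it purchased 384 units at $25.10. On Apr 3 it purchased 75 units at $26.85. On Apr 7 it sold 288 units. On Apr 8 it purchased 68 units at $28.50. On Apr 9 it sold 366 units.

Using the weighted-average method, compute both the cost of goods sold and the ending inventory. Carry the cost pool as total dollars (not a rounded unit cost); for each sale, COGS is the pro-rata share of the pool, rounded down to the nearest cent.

After Apr 1: 227 on hand, pool $5,504.75 (≈ $24.2500 each)
After Apr 2: 611 on hand, pool $15,143.15 (≈ $24.7842 each)
After Apr 3: 686 on hand, pool $17,156.90 (≈ $25.0101 each)
Apr 7, sell 288: 288/686 × $17,156.90 → $7,202.89
After Apr 8: 466 on hand, pool $11,892.01 (≈ $25.5193 each)
Apr 9, sell 366: 366/466 × $11,892.01 → $9,340.07
Total COGS = $7,202.89 + $9,340.07 = $16,542.96
Ending inventory (cost pool remaining) = $2,551.94

COGS = $16,542.96; ending inventory = $2,551.94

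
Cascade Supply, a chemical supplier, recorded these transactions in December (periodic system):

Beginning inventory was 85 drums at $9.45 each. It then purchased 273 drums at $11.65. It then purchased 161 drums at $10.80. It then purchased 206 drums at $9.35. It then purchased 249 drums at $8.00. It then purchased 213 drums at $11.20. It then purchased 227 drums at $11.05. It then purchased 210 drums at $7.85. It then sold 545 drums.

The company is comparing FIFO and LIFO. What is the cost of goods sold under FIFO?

FIFO COGS: 85 @ $9.45 + 273 @ $11.65 + 161 @ $10.80 + 26 @ $9.35 = $5,965.60
LIFO COGS: 210 @ $7.85 + 227 @ $11.05 + 108 @ $11.20 = $5,366.45

COGS = $5,965.60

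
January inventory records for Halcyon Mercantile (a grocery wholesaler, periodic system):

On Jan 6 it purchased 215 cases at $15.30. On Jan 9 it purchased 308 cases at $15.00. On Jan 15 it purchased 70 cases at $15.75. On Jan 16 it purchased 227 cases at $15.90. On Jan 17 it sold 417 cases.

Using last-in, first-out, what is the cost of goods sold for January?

Jan 17, 417 sold [LIFO — newest first]: 227 @ $15.90 + 70 @ $15.75 + 120 @ $15.00 = $6,511.80
Ending inventory: 215 @ $15.30 + 188 @ $15.00 = $6,109.50

COGS = $6,511.80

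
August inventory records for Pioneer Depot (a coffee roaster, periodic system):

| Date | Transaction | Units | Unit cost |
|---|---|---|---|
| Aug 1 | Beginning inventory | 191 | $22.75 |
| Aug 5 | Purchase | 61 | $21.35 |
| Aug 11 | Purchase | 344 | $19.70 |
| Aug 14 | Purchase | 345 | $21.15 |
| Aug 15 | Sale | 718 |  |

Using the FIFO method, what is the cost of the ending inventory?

Ending inventory = $4,716.45

Aug 15, 718 sold [FIFO — oldest first]: 191 @ $22.75 + 61 @ $21.35 + 344 @ $19.70 + 122 @ $21.15 = $15,004.70
Ending inventory: 223 @ $21.15 = $4,716.45
Check: goods available $19,721.15 = COGS $15,004.70 + ending $4,716.45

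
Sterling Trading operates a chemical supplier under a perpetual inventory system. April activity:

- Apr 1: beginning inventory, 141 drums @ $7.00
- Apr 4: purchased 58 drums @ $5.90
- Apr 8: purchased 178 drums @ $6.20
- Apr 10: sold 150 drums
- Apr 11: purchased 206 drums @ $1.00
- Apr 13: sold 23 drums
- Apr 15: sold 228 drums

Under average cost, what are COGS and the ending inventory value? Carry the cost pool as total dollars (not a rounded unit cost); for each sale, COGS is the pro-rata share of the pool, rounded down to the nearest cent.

COGS = $1,936.50; ending inventory = $702.30

After Apr 1: 141 on hand, pool $987.00 (≈ $7.0000 each)
After Apr 4: 199 on hand, pool $1,329.20 (≈ $6.6794 each)
After Apr 8: 377 on hand, pool $2,432.80 (≈ $6.4531 each)
Apr 10, sell 150: 150/377 × $2,432.80 → $967.95
After Apr 11: 433 on hand, pool $1,670.85 (≈ $3.8588 each)
Apr 13, sell 23: 23/433 × $1,670.85 → $88.75
Apr 15, sell 228: 228/410 × $1,582.10 → $879.80
Total COGS = $967.95 + $88.75 + $879.80 = $1,936.50
Ending inventory (cost pool remaining) = $702.30
Check: goods available $2,638.80 = COGS $1,936.50 + ending $702.30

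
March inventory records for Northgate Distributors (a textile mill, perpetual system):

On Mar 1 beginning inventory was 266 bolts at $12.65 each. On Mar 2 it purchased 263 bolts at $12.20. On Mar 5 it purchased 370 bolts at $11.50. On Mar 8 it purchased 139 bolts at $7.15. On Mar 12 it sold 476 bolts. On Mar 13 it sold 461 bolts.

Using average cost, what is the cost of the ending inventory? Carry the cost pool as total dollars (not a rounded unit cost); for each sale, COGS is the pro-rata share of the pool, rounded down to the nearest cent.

Ending inventory = $1,150.35

After Mar 1: 266 on hand, pool $3,364.90 (≈ $12.6500 each)
After Mar 2: 529 on hand, pool $6,573.50 (≈ $12.4263 each)
After Mar 5: 899 on hand, pool $10,828.50 (≈ $12.0451 each)
After Mar 8: 1038 on hand, pool $11,822.35 (≈ $11.3895 each)
Mar 12, sell 476: 476/1038 × $11,822.35 → $5,421.42
Mar 13, sell 461: 461/562 × $6,400.93 → $5,250.58
Total COGS = $5,421.42 + $5,250.58 = $10,672.00
Ending inventory (cost pool remaining) = $1,150.35
Check: goods available $11,822.35 = COGS $10,672.00 + ending $1,150.35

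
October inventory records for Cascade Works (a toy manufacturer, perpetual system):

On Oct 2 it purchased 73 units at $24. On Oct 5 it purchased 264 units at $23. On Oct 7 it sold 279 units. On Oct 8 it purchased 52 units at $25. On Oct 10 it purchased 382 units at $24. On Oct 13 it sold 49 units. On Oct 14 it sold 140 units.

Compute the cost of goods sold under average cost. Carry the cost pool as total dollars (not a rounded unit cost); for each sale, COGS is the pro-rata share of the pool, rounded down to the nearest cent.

COGS = $11,015.95

After Oct 2: 73 on hand, pool $1,752.00 (≈ $24.0000 each)
After Oct 5: 337 on hand, pool $7,824.00 (≈ $23.2166 each)
Oct 7, sell 279: 279/337 × $7,824.00 → $6,477.43
After Oct 8: 110 on hand, pool $2,646.57 (≈ $24.0597 each)
After Oct 10: 492 on hand, pool $11,814.57 (≈ $24.0134 each)
Oct 13, sell 49: 49/492 × $11,814.57 → $1,176.65
Oct 14, sell 140: 140/443 × $10,637.92 → $3,361.87
Total COGS = $6,477.43 + $1,176.65 + $3,361.87 = $11,015.95
Ending inventory (cost pool remaining) = $7,276.05
Check: goods available $18,292.00 = COGS $11,015.95 + ending $7,276.05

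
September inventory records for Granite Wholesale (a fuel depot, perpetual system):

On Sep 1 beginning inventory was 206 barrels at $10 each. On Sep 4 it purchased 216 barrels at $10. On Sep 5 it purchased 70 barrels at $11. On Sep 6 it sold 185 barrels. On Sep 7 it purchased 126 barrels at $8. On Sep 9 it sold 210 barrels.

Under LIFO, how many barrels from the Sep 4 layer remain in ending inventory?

Sep 6, 185 sold [LIFO — newest first]: 70 @ $11 + 115 @ $10 = $1,920
Sep 9, 210 sold [LIFO — newest first]: 126 @ $8 + 84 @ $10 = $1,848
Total COGS = $1,920 + $1,848 = $3,768
Ending inventory: 206 @ $10 + 17 @ $10 = $2,230
Check: goods available $5,998 = COGS $3,768 + ending $2,230

17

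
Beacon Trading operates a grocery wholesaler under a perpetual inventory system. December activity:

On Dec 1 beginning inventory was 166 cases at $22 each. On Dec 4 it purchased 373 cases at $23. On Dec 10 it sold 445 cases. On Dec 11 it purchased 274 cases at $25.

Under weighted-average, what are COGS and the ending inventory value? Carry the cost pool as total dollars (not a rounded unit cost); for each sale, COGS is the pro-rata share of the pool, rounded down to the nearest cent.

COGS = $10,097.94; ending inventory = $8,983.06

After Dec 1: 166 on hand, pool $3,652.00 (≈ $22.0000 each)
After Dec 4: 539 on hand, pool $12,231.00 (≈ $22.6920 each)
Dec 10, sell 445: 445/539 × $12,231.00 → $10,097.94
After Dec 11: 368 on hand, pool $8,983.06 (≈ $24.4105 each)
Ending inventory (cost pool remaining) = $8,983.06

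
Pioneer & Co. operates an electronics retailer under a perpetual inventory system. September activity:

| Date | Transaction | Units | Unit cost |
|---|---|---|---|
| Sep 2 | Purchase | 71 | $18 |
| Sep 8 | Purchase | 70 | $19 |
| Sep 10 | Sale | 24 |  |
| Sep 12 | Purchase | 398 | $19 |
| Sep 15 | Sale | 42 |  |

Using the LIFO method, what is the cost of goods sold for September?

Sep 10, 24 sold [LIFO — newest first]: 24 @ $19 = $456
Sep 15, 42 sold [LIFO — newest first]: 42 @ $19 = $798
Total COGS = $456 + $798 = $1,254
Ending inventory: 71 @ $18 + 46 @ $19 + 356 @ $19 = $8,916

COGS = $1,254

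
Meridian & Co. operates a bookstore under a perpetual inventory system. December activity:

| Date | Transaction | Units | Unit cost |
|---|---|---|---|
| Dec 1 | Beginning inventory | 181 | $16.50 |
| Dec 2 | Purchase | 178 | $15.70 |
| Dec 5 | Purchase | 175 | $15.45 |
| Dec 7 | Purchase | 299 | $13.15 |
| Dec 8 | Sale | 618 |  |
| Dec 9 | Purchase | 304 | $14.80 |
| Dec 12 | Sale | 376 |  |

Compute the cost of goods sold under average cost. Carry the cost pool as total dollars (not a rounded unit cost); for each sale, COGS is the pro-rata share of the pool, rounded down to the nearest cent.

COGS = $14,793.21

After Dec 1: 181 on hand, pool $2,986.50 (≈ $16.5000 each)
After Dec 2: 359 on hand, pool $5,781.10 (≈ $16.1033 each)
After Dec 5: 534 on hand, pool $8,484.85 (≈ $15.8892 each)
After Dec 7: 833 on hand, pool $12,416.70 (≈ $14.9060 each)
Dec 8, sell 618: 618/833 × $12,416.70 → $9,211.90
After Dec 9: 519 on hand, pool $7,704.00 (≈ $14.8439 each)
Dec 12, sell 376: 376/519 × $7,704.00 → $5,581.31
Total COGS = $9,211.90 + $5,581.31 = $14,793.21
Ending inventory (cost pool remaining) = $2,122.69
Check: goods available $16,915.90 = COGS $14,793.21 + ending $2,122.69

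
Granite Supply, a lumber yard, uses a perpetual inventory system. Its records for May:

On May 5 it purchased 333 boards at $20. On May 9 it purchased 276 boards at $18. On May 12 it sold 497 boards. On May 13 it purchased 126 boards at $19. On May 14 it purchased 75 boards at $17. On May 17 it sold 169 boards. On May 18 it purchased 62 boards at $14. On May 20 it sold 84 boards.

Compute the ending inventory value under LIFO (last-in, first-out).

Ending inventory = $2,430

May 12, 497 sold [LIFO — newest first]: 276 @ $18 + 221 @ $20 = $9,388
May 17, 169 sold [LIFO — newest first]: 75 @ $17 + 94 @ $19 = $3,061
May 20, 84 sold [LIFO — newest first]: 62 @ $14 + 22 @ $19 = $1,286
Total COGS = $9,388 + $3,061 + $1,286 = $13,735
Ending inventory: 112 @ $20 + 10 @ $19 = $2,430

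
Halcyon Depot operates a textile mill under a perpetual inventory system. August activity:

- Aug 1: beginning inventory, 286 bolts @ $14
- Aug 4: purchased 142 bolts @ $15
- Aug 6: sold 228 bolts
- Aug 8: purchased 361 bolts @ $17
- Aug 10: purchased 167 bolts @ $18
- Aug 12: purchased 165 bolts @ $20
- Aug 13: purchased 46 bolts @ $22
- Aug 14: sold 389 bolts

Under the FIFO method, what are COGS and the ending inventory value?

COGS = $9,347; ending inventory = $10,242

Aug 6, 228 sold [FIFO — oldest first]: 228 @ $14 = $3,192
Aug 14, 389 sold [FIFO — oldest first]: 58 @ $14 + 142 @ $15 + 189 @ $17 = $6,155
Total COGS = $3,192 + $6,155 = $9,347
Ending inventory: 172 @ $17 + 167 @ $18 + 165 @ $20 + 46 @ $22 = $10,242
Check: goods available $19,589 = COGS $9,347 + ending $10,242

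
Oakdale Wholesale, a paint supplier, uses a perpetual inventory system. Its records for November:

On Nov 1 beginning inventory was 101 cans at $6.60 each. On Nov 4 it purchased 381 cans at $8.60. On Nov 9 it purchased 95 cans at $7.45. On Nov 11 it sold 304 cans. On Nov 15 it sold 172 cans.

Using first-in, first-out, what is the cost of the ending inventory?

Ending inventory = $759.35

Nov 11, 304 sold [FIFO — oldest first]: 101 @ $6.60 + 203 @ $8.60 = $2,412.40
Nov 15, 172 sold [FIFO — oldest first]: 172 @ $8.60 = $1,479.20
Total COGS = $2,412.40 + $1,479.20 = $3,891.60
Ending inventory: 6 @ $8.60 + 95 @ $7.45 = $759.35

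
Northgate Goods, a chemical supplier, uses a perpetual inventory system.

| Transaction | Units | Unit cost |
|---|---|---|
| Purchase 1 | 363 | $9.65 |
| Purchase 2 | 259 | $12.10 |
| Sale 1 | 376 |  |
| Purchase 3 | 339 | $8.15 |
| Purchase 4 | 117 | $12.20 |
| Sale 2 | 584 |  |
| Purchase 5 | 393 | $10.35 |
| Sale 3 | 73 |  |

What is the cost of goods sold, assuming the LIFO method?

Sale 1 (376) [LIFO — newest first]: 259 @ $12.10 + 117 @ $9.65 = $4,262.95
Sale 2 (584) [LIFO — newest first]: 117 @ $12.20 + 339 @ $8.15 + 128 @ $9.65 = $5,425.45
Sale 3 (73) [LIFO — newest first]: 73 @ $10.35 = $755.55
Total COGS = $4,262.95 + $5,425.45 + $755.55 = $10,443.95
Ending inventory: 118 @ $9.65 + 320 @ $10.35 = $4,450.70

COGS = $10,443.95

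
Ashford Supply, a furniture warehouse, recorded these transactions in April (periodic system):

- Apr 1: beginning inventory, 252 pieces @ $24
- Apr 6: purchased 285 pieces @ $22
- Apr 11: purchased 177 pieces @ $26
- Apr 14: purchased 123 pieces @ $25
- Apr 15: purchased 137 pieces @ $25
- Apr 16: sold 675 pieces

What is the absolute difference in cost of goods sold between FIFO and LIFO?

FIFO COGS: 252 @ $24 + 285 @ $22 + 138 @ $26 = $15,906
LIFO COGS: 137 @ $25 + 123 @ $25 + 177 @ $26 + 238 @ $22 = $16,338
Difference = |$15,906 − $16,338| = $432

$432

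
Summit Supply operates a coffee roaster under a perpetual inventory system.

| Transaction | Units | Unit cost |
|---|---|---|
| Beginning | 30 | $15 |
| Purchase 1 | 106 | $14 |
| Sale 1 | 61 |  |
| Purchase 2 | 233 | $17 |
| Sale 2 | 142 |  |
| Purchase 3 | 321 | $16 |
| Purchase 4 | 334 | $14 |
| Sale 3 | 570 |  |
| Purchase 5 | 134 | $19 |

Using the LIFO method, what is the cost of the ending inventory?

Ending inventory = $6,533

Sale 1 (61) [LIFO — newest first]: 61 @ $14 = $854
Sale 2 (142) [LIFO — newest first]: 142 @ $17 = $2,414
Sale 3 (570) [LIFO — newest first]: 334 @ $14 + 236 @ $16 = $8,452
Total COGS = $854 + $2,414 + $8,452 = $11,720
Ending inventory: 30 @ $15 + 45 @ $14 + 91 @ $17 + 85 @ $16 + 134 @ $19 = $6,533
Check: goods available $18,253 = COGS $11,720 + ending $6,533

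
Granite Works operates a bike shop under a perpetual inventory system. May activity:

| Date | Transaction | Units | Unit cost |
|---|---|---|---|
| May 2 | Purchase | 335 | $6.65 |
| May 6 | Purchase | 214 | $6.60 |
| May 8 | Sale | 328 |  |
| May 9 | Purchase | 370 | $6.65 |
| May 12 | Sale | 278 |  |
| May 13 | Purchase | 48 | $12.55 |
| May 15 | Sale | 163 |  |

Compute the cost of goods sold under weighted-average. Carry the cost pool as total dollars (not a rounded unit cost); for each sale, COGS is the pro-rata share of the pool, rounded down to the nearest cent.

After May 2: 335 on hand, pool $2,227.75 (≈ $6.6500 each)
After May 6: 549 on hand, pool $3,640.15 (≈ $6.6305 each)
May 8, sell 328: 328/549 × $3,640.15 → $2,174.80
After May 9: 591 on hand, pool $3,925.85 (≈ $6.6427 each)
May 12, sell 278: 278/591 × $3,925.85 → $1,846.67
After May 13: 361 on hand, pool $2,681.58 (≈ $7.4282 each)
May 15, sell 163: 163/361 × $2,681.58 → $1,210.79
Total COGS = $2,174.80 + $1,846.67 + $1,210.79 = $5,232.26
Ending inventory (cost pool remaining) = $1,470.79
Check: goods available $6,703.05 = COGS $5,232.26 + ending $1,470.79

COGS = $5,232.26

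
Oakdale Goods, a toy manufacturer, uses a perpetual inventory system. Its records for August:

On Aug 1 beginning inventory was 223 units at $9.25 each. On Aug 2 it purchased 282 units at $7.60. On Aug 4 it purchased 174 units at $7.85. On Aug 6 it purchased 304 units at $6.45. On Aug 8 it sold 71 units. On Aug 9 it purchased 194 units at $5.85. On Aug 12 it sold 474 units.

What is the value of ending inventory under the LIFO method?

Ending inventory = $5,202.90

Aug 8, 71 sold [LIFO — newest first]: 71 @ $6.45 = $457.95
Aug 12, 474 sold [LIFO — newest first]: 194 @ $5.85 + 233 @ $6.45 + 47 @ $7.85 = $3,006.70
Total COGS = $457.95 + $3,006.70 = $3,464.65
Ending inventory: 223 @ $9.25 + 282 @ $7.60 + 127 @ $7.85 = $5,202.90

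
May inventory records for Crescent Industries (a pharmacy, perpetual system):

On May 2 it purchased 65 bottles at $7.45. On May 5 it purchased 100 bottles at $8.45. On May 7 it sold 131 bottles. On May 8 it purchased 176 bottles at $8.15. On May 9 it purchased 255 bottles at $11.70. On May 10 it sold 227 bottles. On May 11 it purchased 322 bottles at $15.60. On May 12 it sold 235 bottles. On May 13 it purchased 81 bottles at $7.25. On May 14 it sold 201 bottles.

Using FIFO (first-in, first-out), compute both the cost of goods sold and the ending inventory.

May 7, 131 sold [FIFO — oldest first]: 65 @ $7.45 + 66 @ $8.45 = $1,041.95
May 10, 227 sold [FIFO — oldest first]: 34 @ $8.45 + 176 @ $8.15 + 17 @ $11.70 = $1,920.60
May 12, 235 sold [FIFO — oldest first]: 235 @ $11.70 = $2,749.50
May 14, 201 sold [FIFO — oldest first]: 3 @ $11.70 + 198 @ $15.60 = $3,123.90
Total COGS = $1,041.95 + $1,920.60 + $2,749.50 + $3,123.90 = $8,835.95
Ending inventory: 124 @ $15.60 + 81 @ $7.25 = $2,521.65

COGS = $8,835.95; ending inventory = $2,521.65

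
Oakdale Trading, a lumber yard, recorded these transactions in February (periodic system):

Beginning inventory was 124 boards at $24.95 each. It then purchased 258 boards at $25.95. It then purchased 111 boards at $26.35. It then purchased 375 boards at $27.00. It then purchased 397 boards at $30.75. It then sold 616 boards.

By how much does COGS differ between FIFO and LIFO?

FIFO COGS: 124 @ $24.95 + 258 @ $25.95 + 111 @ $26.35 + 123 @ $27.00 = $16,034.75
LIFO COGS: 397 @ $30.75 + 219 @ $27.00 = $18,120.75
Difference = |$16,034.75 − $18,120.75| = $2,086.00

$2,086.00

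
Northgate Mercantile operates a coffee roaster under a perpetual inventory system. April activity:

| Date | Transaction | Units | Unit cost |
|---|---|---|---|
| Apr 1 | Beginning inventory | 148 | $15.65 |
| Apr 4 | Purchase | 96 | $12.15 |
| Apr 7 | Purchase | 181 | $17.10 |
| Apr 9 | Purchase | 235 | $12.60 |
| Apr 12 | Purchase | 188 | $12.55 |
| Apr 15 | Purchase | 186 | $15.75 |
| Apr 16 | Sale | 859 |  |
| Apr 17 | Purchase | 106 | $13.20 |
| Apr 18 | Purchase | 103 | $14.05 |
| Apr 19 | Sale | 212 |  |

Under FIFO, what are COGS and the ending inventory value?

COGS = $15,316.00; ending inventory = $2,357.95

Apr 16, 859 sold [FIFO — oldest first]: 148 @ $15.65 + 96 @ $12.15 + 181 @ $17.10 + 235 @ $12.60 + 188 @ $12.55 + 11 @ $15.75 = $12,071.35
Apr 19, 212 sold [FIFO — oldest first]: 175 @ $15.75 + 37 @ $13.20 = $3,244.65
Total COGS = $12,071.35 + $3,244.65 = $15,316.00
Ending inventory: 69 @ $13.20 + 103 @ $14.05 = $2,357.95
Check: goods available $17,673.95 = COGS $15,316.00 + ending $2,357.95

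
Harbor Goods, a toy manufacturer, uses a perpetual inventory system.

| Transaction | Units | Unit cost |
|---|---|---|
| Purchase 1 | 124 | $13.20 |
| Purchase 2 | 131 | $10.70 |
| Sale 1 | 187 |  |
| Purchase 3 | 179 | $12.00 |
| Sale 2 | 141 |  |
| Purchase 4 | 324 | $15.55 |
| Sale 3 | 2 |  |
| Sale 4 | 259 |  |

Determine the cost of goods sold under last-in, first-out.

COGS = $7,891.45

Sale 1 (187) [LIFO — newest first]: 131 @ $10.70 + 56 @ $13.20 = $2,140.90
Sale 2 (141) [LIFO — newest first]: 141 @ $12.00 = $1,692.00
Sale 3 (2) [LIFO — newest first]: 2 @ $15.55 = $31.10
Sale 4 (259) [LIFO — newest first]: 259 @ $15.55 = $4,027.45
Total COGS = $2,140.90 + $1,692.00 + $31.10 + $4,027.45 = $7,891.45
Ending inventory: 68 @ $13.20 + 38 @ $12.00 + 63 @ $15.55 = $2,333.25
Check: goods available $10,224.70 = COGS $7,891.45 + ending $2,333.25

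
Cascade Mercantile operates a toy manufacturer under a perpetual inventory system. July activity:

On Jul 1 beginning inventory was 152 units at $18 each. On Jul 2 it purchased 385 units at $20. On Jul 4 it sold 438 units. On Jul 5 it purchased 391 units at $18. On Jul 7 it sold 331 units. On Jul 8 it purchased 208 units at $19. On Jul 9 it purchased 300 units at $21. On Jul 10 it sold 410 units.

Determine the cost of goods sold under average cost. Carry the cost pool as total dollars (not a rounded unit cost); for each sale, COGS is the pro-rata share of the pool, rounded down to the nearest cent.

COGS = $22,655.32

After Jul 1: 152 on hand, pool $2,736.00 (≈ $18.0000 each)
After Jul 2: 537 on hand, pool $10,436.00 (≈ $19.4339 each)
Jul 4, sell 438: 438/537 × $10,436.00 → $8,512.04
After Jul 5: 490 on hand, pool $8,961.96 (≈ $18.2897 each)
Jul 7, sell 331: 331/490 × $8,961.96 → $6,053.89
After Jul 8: 367 on hand, pool $6,860.07 (≈ $18.6923 each)
After Jul 9: 667 on hand, pool $13,160.07 (≈ $19.7302 each)
Jul 10, sell 410: 410/667 × $13,160.07 → $8,089.39
Total COGS = $8,512.04 + $6,053.89 + $8,089.39 = $22,655.32
Ending inventory (cost pool remaining) = $5,070.68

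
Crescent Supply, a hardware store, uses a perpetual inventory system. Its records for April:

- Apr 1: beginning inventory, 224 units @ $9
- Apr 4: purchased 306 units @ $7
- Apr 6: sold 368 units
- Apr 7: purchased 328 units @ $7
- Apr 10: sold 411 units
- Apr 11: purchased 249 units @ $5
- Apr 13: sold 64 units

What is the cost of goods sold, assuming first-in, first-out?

Apr 6, 368 sold [FIFO — oldest first]: 224 @ $9 + 144 @ $7 = $3,024
Apr 10, 411 sold [FIFO — oldest first]: 162 @ $7 + 249 @ $7 = $2,877
Apr 13, 64 sold [FIFO — oldest first]: 64 @ $7 = $448
Total COGS = $3,024 + $2,877 + $448 = $6,349
Ending inventory: 15 @ $7 + 249 @ $5 = $1,350

COGS = $6,349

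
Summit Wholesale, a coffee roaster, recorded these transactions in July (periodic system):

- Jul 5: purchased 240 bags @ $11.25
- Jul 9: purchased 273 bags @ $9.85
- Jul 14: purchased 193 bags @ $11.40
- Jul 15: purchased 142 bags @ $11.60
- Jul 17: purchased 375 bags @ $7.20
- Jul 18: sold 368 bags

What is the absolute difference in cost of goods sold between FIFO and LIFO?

FIFO COGS: 240 @ $11.25 + 128 @ $9.85 = $3,960.80
LIFO COGS: 368 @ $7.20 = $2,649.60
Difference = |$3,960.80 − $2,649.60| = $1,311.20

$1,311.20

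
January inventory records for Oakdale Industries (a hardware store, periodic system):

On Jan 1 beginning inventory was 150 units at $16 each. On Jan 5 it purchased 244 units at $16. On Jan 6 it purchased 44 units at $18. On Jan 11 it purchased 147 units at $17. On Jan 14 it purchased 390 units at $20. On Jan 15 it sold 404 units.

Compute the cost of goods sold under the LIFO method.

COGS = $8,038

Jan 15, 404 sold [LIFO — newest first]: 390 @ $20 + 14 @ $17 = $8,038
Ending inventory: 150 @ $16 + 244 @ $16 + 44 @ $18 + 133 @ $17 = $9,357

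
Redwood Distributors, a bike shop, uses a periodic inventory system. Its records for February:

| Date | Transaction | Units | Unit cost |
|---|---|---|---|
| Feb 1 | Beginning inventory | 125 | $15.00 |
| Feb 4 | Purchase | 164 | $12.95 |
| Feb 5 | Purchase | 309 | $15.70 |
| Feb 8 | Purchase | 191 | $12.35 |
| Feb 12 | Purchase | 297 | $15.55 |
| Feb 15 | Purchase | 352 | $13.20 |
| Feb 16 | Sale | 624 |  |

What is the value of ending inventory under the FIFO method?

Feb 16, 624 sold [FIFO — oldest first]: 125 @ $15.00 + 164 @ $12.95 + 309 @ $15.70 + 26 @ $12.35 = $9,171.20
Ending inventory: 165 @ $12.35 + 297 @ $15.55 + 352 @ $13.20 = $11,302.50

Ending inventory = $11,302.50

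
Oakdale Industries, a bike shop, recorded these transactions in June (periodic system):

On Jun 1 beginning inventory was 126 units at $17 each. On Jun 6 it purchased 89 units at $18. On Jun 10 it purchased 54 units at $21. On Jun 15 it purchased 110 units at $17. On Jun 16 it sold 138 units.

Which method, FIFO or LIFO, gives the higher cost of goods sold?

FIFO COGS: 126 @ $17 + 12 @ $18 = $2,358
LIFO COGS: 110 @ $17 + 28 @ $21 = $2,458

LIFO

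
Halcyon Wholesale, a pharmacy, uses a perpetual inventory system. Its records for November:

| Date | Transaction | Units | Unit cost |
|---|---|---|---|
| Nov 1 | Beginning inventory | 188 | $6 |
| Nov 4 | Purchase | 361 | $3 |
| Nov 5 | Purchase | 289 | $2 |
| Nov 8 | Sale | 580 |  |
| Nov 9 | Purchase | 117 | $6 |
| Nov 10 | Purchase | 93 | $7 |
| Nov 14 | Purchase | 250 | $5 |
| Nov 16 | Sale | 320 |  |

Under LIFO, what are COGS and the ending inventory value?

Nov 8, 580 sold [LIFO — newest first]: 289 @ $2 + 291 @ $3 = $1,451
Nov 16, 320 sold [LIFO — newest first]: 250 @ $5 + 70 @ $7 = $1,740
Total COGS = $1,451 + $1,740 = $3,191
Ending inventory: 188 @ $6 + 70 @ $3 + 117 @ $6 + 23 @ $7 = $2,201
Check: goods available $5,392 = COGS $3,191 + ending $2,201

COGS = $3,191; ending inventory = $2,201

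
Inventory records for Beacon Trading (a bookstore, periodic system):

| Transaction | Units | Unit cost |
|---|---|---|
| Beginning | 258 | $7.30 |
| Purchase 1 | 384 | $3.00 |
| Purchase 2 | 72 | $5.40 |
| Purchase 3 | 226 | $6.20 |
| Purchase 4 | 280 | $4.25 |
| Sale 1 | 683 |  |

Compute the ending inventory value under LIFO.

Sale 1 (683) [LIFO — newest first]: 280 @ $4.25 + 226 @ $6.20 + 72 @ $5.40 + 105 @ $3.00 = $3,295.00
Ending inventory: 258 @ $7.30 + 279 @ $3.00 = $2,720.40

Ending inventory = $2,720.40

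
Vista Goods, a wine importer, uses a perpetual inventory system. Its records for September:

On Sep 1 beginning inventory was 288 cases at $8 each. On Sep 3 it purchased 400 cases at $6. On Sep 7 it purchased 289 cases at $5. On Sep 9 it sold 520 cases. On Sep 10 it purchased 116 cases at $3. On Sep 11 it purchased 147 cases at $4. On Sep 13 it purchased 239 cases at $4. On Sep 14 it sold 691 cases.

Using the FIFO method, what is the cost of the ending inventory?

Sep 9, 520 sold [FIFO — oldest first]: 288 @ $8 + 232 @ $6 = $3,696
Sep 14, 691 sold [FIFO — oldest first]: 168 @ $6 + 289 @ $5 + 116 @ $3 + 118 @ $4 = $3,273
Total COGS = $3,696 + $3,273 = $6,969
Ending inventory: 29 @ $4 + 239 @ $4 = $1,072

Ending inventory = $1,072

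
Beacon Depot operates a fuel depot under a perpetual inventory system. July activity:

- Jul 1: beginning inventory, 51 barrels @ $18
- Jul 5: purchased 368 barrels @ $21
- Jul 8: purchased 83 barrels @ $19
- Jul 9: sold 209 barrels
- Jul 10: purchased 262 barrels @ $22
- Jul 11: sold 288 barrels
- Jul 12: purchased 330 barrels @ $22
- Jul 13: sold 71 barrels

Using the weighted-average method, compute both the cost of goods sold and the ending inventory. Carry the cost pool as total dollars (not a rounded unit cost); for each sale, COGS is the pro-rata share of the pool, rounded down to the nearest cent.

COGS = $11,878.10; ending inventory = $11,368.90

After Jul 1: 51 on hand, pool $918.00 (≈ $18.0000 each)
After Jul 5: 419 on hand, pool $8,646.00 (≈ $20.6348 each)
After Jul 8: 502 on hand, pool $10,223.00 (≈ $20.3645 each)
Jul 9, sell 209: 209/502 × $10,223.00 → $4,256.18
After Jul 10: 555 on hand, pool $11,730.82 (≈ $21.1366 each)
Jul 11, sell 288: 288/555 × $11,730.82 → $6,087.34
After Jul 12: 597 on hand, pool $12,903.48 (≈ $21.6139 each)
Jul 13, sell 71: 71/597 × $12,903.48 → $1,534.58
Total COGS = $4,256.18 + $6,087.34 + $1,534.58 = $11,878.10
Ending inventory (cost pool remaining) = $11,368.90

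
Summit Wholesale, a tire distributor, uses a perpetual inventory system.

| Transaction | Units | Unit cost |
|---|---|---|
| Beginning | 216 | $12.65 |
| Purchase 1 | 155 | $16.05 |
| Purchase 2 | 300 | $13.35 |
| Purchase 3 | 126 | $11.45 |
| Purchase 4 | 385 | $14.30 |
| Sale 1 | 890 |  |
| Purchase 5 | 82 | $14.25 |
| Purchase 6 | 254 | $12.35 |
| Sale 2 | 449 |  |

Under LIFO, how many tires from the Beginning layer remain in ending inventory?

Sale 1 (890) [LIFO — newest first]: 385 @ $14.30 + 126 @ $11.45 + 300 @ $13.35 + 79 @ $16.05 = $12,221.15
Sale 2 (449) [LIFO — newest first]: 254 @ $12.35 + 82 @ $14.25 + 76 @ $16.05 + 37 @ $12.65 = $5,993.25
Total COGS = $12,221.15 + $5,993.25 = $18,214.40
Ending inventory: 179 @ $12.65 = $2,264.35

179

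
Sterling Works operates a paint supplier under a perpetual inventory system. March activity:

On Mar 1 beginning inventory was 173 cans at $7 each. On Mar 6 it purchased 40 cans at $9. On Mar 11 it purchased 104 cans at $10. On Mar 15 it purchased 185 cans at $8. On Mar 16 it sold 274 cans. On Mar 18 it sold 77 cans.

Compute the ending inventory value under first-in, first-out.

Ending inventory = $1,208

Mar 16, 274 sold [FIFO — oldest first]: 173 @ $7 + 40 @ $9 + 61 @ $10 = $2,181
Mar 18, 77 sold [FIFO — oldest first]: 43 @ $10 + 34 @ $8 = $702
Total COGS = $2,181 + $702 = $2,883
Ending inventory: 151 @ $8 = $1,208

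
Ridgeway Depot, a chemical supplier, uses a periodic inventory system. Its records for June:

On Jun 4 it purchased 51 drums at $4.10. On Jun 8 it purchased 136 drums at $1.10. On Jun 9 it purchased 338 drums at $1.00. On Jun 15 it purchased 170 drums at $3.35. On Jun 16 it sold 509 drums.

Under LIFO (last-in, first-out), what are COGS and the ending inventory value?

Jun 16, 509 sold [LIFO — newest first]: 170 @ $3.35 + 338 @ $1.00 + 1 @ $1.10 = $908.60
Ending inventory: 51 @ $4.10 + 135 @ $1.10 = $357.60

COGS = $908.60; ending inventory = $357.60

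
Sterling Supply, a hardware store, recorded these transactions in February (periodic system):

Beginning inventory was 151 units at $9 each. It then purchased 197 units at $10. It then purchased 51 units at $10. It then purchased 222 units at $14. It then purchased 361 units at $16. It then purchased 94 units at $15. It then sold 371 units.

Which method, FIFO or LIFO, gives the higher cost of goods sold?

FIFO COGS: 151 @ $9 + 197 @ $10 + 23 @ $10 = $3,559
LIFO COGS: 94 @ $15 + 277 @ $16 = $5,842

LIFO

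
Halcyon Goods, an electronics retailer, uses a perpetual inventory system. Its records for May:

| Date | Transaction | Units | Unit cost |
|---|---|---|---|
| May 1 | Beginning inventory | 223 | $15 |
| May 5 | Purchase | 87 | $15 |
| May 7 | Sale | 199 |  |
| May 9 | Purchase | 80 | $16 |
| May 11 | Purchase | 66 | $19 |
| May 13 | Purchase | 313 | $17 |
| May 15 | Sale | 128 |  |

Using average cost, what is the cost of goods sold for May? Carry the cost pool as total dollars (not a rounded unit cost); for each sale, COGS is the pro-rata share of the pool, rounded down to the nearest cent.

COGS = $5,122.82

After May 1: 223 on hand, pool $3,345.00 (≈ $15.0000 each)
After May 5: 310 on hand, pool $4,650.00 (≈ $15.0000 each)
May 7, sell 199: 199/310 × $4,650.00 → $2,985.00
After May 9: 191 on hand, pool $2,945.00 (≈ $15.4188 each)
After May 11: 257 on hand, pool $4,199.00 (≈ $16.3385 each)
After May 13: 570 on hand, pool $9,520.00 (≈ $16.7018 each)
May 15, sell 128: 128/570 × $9,520.00 → $2,137.82
Total COGS = $2,985.00 + $2,137.82 = $5,122.82
Ending inventory (cost pool remaining) = $7,382.18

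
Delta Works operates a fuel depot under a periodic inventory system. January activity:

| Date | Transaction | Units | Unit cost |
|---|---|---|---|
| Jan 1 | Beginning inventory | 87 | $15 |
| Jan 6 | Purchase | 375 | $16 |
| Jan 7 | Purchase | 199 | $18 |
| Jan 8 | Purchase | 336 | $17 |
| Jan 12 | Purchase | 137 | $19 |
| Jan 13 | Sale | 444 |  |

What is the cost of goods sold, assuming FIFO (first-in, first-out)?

Jan 13, 444 sold [FIFO — oldest first]: 87 @ $15 + 357 @ $16 = $7,017
Ending inventory: 18 @ $16 + 199 @ $18 + 336 @ $17 + 137 @ $19 = $12,185

COGS = $7,017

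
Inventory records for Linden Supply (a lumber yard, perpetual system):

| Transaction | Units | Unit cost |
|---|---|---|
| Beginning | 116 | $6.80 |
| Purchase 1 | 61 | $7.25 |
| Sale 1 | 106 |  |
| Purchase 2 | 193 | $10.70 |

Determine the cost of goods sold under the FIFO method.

COGS = $720.80

Sale 1 (106) [FIFO — oldest first]: 106 @ $6.80 = $720.80
Ending inventory: 10 @ $6.80 + 61 @ $7.25 + 193 @ $10.70 = $2,575.35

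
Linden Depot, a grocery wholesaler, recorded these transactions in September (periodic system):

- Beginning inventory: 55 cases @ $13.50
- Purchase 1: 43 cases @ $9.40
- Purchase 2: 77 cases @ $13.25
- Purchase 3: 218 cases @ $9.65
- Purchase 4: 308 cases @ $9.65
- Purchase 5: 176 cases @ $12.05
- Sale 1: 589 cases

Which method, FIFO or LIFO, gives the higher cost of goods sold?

FIFO COGS: 55 @ $13.50 + 43 @ $9.40 + 77 @ $13.25 + 218 @ $9.65 + 196 @ $9.65 = $6,162.05
LIFO COGS: 176 @ $12.05 + 308 @ $9.65 + 105 @ $9.65 = $6,106.25

FIFO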